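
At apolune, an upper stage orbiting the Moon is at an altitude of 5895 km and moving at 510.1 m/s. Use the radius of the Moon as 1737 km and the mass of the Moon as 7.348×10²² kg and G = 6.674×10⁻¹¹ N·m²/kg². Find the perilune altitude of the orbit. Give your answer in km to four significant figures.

perilune altitude ≈ 200.6 km

μ = GM = 6.674×10⁻¹¹ × 7.348×10²² = 4.904×10¹² m³/s².
r_a = 1737 + 5895 = 7632.0 km = 7.632×10⁶ m.
Specific energy ε = v²/2 − μ/r = -5.125×10⁵ J/kg, so a = −μ/(2ε) = 4.785×10⁶ m.
The apsides satisfy r_p + r_a = 2a, so the perilune radius is 2a − r_a = 1.938×10⁶ m = 1937.6 km.
Perilune altitude = 1937.6 − 1737 = 200.56 km.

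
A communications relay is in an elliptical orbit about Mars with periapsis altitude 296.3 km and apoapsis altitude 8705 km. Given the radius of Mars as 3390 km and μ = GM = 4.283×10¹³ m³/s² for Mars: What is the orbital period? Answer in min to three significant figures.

T ≈ 355 min

r_p = 3390 + 296.3 = 3686.3 km = 3.6863×10⁶ m.
r_a = 3390 + 8705 = 12095 km = 1.2095×10⁷ m.
Semi-major axis a = (r_p + r_a)/2 = (3686.3 + 12095)/2 = 7890.6 km = 7.891×10⁶ m.
By Kepler's third law T = 2π√(a³/μ) = 2π × 3.387×10³ = 2.128×10⁴ s.
= 354.7 min.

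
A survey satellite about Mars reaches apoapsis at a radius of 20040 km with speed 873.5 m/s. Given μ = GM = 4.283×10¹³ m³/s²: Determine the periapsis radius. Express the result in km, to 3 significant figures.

periapsis radius ≈ 4350 km

r_a = 2.004×10⁷ m.
Specific energy ε = v²/2 − μ/r = -1.756×10⁶ J/kg, so a = −μ/(2ε) = 1.220×10⁷ m.
The apsides satisfy r_p + r_a = 2a, so the periapsis radius is 2a − r_a = 4.354×10⁶ m = 4354.5 km.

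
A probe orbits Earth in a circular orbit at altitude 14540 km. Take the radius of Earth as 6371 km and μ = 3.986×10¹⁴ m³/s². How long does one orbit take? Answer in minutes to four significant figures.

r = 6371 + 14540 = 20911 km = 2.0911×10⁷ m.
Kepler's third law: T = 2π√(r³/μ) = 2π√((2.091×10⁷)³ / 3.986×10¹⁴).
r³/μ = 2.294×10⁷ s², so T = 2π × 4.790×10³ = 3.009×10⁴ s.
Converting: 3.009×10⁴ s ÷ 60.00 = 501.6 minutes.

T ≈ 501.6 minutes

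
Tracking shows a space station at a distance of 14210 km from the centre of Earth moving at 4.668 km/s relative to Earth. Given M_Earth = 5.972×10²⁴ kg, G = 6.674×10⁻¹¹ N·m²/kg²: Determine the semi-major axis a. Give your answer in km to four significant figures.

μ = GM = 6.674×10⁻¹¹ × 5.972×10²⁴ = 3.986×10¹⁴ m³/s².
r = 1.421×10⁷ m.
Specific orbital energy ε = v²/2 − μ/r = (4668)²/2 − 3.986×10¹⁴/1.421×10⁷ = -1.715×10⁷ J/kg.
Since ε = −μ/(2a), a = −μ/(2ε) = 1.162×10⁷ m = 11618 km.

a ≈ 11620 km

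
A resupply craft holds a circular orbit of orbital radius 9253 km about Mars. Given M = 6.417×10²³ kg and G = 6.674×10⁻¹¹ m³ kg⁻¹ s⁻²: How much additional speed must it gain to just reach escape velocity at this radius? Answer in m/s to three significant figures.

μ = GM = 6.674×10⁻¹¹ × 6.417×10²³ = 4.283×10¹³ m³/s².
r = 9253 km = 9.253×10⁶ m.
Circular speed v_c = √(μ/r) = 2151 m/s.
Escape speed v_esc = √(2μ/r) = √2 × v_c = 3043 m/s.
Δv = v_esc − v_c = 891.1 m/s.

Δv ≈ 891 m/s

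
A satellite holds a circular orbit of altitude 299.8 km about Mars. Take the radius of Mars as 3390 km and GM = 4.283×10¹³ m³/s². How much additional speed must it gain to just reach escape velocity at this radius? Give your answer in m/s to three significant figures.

Δv ≈ 1410 m/s

r = 3390 + 299.8 = 3689.8 km = 3.6898×10⁶ m.
Circular speed v_c = √(μ/r) = 3407 m/s.
Escape speed v_esc = √(2μ/r) = √2 × v_c = 4818 m/s.
Δv = v_esc − v_c = 1411 m/s.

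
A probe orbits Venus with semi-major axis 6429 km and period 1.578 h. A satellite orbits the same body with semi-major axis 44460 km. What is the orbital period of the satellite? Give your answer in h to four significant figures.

Kepler's third law: T² ∝ a³, so T₂ = T₁ (a₂/a₁)^(3/2).
a₂/a₁ = 6.916, (a₂/a₁)^(3/2) = 18.19.
T₂ = 1.578 × 18.19 = 28.70 h.

T₂ ≈ 28.70 h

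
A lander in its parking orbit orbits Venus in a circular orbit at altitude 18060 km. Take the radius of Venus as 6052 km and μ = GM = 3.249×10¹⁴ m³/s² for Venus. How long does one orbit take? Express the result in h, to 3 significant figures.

r = 6052 + 18060 = 24112 km = 2.4112×10⁷ m.
Kepler's third law: T = 2π√(r³/μ) = 2π√((2.411×10⁷)³ / 3.249×10¹⁴).
r³/μ = 4.315×10⁷ s², so T = 2π × 6.569×10³ = 4.127×10⁴ s.
Converting: 4.127×10⁴ s ÷ 3600 = 11.46 h.

T ≈ 11.5 h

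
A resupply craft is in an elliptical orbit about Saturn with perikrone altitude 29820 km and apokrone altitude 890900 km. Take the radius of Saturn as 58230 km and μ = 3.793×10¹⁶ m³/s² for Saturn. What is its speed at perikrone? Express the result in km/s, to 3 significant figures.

r_p = 58230 + 29820 = 88050 km = 8.8050×10⁷ m.
r_a = 58230 + 890900 = 949130 km = 9.4913×10⁸ m.
Semi-major axis a = (r_p + r_a)/2 = 5.1859×10⁵ km = 5.186×10⁸ m.
Vis-viva: v² = μ(2/r − 1/a) = 3.793×10¹⁶ × (2.271×10⁻⁸ − 1.928×10⁻⁹) = 7.884×10⁸ m²/s².
v = 28080 m/s = 28.08 km/s.

v ≈ 28.1 km/s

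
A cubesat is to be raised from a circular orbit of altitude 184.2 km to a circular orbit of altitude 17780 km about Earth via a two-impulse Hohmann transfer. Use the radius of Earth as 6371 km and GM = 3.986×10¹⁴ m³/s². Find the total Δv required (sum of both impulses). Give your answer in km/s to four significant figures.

Δv_total ≈ 3.390 km/s

r₁ = 6371 + 184.2 = 6555.2 km = 6.5552×10⁶ m.
r₂ = 6371 + 17780 = 24151 km = 2.4151×10⁷ m.
Transfer ellipse a_t = (r₁ + r₂)/2 = 1.535×10⁷ m.
At r₁: circular v_c1 = √(μ/r₁) = 7798 m/s; transfer-perigee v_p = √[μ(2/r₁ − 1/a_t)] = 9780 m/s.
Δv₁ = v_p − v_c1 = 1982 m/s.
At r₂: circular v_c2 = √(μ/r₂) = 4063 m/s; transfer-apogee v_a = √[μ(2/r₂ − 1/a_t)] = 2655 m/s.
Δv₂ = v_c2 − v_a = 1408 m/s.
Total Δv = Δv₁ + Δv₂ = 3390 m/s = 3.390 km/s.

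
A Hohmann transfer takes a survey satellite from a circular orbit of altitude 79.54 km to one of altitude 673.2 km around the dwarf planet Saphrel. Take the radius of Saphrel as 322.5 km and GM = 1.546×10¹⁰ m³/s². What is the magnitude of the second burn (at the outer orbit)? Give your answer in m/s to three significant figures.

Δv ≈ 30.1 m/s

r₁ = 322.5 + 79.54 = 402.04 km = 4.0204×10⁵ m.
r₂ = 322.5 + 673.2 = 995.70 km = 9.9570×10⁵ m.
Transfer ellipse a_t = (r₁ + r₂)/2 = 6.989×10⁵ m.
At r₁: circular v_c1 = √(μ/r₁) = 196.1 m/s; transfer-periapsis v_p = √[μ(2/r₁ − 1/a_t)] = 234.1 m/s.
At r₂: circular v_c2 = √(μ/r₂) = 124.6 m/s; transfer-apoapsis v_a = √[μ(2/r₂ − 1/a_t)] = 94.51 m/s.
Δv₂ = v_c2 − v_a = 30.10 m/s.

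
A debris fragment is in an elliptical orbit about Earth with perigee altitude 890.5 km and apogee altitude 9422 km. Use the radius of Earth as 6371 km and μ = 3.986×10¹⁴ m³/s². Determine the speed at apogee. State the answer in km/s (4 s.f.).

v ≈ 3.987 km/s

r_p = 6371 + 890.5 = 7261.5 km = 7.2615×10⁶ m.
r_a = 6371 + 9422 = 15793 km = 1.5793×10⁷ m.
Semi-major axis a = (r_p + r_a)/2 = 11527 km = 1.153×10⁷ m.
Vis-viva: v² = μ(2/r − 1/a) = 3.986×10¹⁴ × (1.266×10⁻⁷ − 8.675×10⁻⁸) = 1.590×10⁷ m²/s².
v = 3987 m/s = 3.987 km/s.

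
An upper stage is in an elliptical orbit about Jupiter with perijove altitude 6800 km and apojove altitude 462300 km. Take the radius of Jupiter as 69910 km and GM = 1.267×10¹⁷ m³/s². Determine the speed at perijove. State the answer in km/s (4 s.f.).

r_p = 69910 + 6800 = 76710 km = 7.6710×10⁷ m.
r_a = 69910 + 462300 = 532210 km = 5.3221×10⁸ m.
Semi-major axis a = (r_p + r_a)/2 = 3.0446×10⁵ km = 3.045×10⁸ m.
Vis-viva: v² = μ(2/r − 1/a) = 1.267×10¹⁷ × (2.607×10⁻⁸ − 3.285×10⁻⁹) = 2.887×10⁹ m²/s².
v = 53730 m/s = 53.73 km/s.

v ≈ 53.73 km/s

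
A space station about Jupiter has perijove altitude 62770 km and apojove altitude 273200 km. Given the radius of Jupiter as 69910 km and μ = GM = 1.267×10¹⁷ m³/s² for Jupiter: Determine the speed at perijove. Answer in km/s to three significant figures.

v ≈ 37.1 km/s

r_p = 69910 + 62770 = 132680 km = 1.3268×10⁸ m.
r_a = 69910 + 273200 = 343110 km = 3.4311×10⁸ m.
Semi-major axis a = (r_p + r_a)/2 = 2.3790×10⁵ km = 2.379×10⁸ m.
Vis-viva: v² = μ(2/r − 1/a) = 1.267×10¹⁷ × (1.507×10⁻⁸ − 4.204×10⁻⁹) = 1.377×10⁹ m²/s².
v = 37110 m/s = 37.11 km/s.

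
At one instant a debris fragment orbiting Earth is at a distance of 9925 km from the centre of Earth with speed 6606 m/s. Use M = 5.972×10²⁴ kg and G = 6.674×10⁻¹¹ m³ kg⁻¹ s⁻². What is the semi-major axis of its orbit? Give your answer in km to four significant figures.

μ = GM = 6.674×10⁻¹¹ × 5.972×10²⁴ = 3.986×10¹⁴ m³/s².
r = 9.925×10⁶ m.
Vis-viva rearranged: 1/a = 2/r − v²/μ = 2.015×10⁻⁷ − 1.095×10⁻⁷ = 9.202×10⁻⁸ m⁻¹.
a = 1.087×10⁷ m = 10867 km.

a ≈ 10870 km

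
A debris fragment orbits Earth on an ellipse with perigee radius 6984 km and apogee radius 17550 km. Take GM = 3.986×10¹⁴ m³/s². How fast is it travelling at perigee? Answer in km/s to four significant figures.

v ≈ 9.036 km/s

Semi-major axis a = (r_p + r_a)/2 = 12267 km = 1.227×10⁷ m.
Vis-viva: v² = μ(2/r − 1/a) = 3.986×10¹⁴ × (2.864×10⁻⁷ − 8.152×10⁻⁸) = 8.165×10⁷ m²/s².
v = 9036 m/s = 9.036 km/s.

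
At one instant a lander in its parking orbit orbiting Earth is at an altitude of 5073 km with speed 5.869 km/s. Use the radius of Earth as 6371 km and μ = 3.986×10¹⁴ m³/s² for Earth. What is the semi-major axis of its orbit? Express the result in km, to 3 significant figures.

a ≈ 11300 km

r = 6371 + 5073 = 11444 km = 1.144×10⁷ m.
Specific orbital energy ε = v²/2 − μ/r = (5869)²/2 − 3.986×10¹⁴/1.144×10⁷ = -1.761×10⁷ J/kg.
Since ε = −μ/(2a), a = −μ/(2ε) = 1.132×10⁷ m = 11319 km.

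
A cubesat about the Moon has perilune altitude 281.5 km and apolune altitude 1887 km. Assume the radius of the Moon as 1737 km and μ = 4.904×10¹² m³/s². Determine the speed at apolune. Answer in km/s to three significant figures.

v ≈ 0.984 km/s

r_p = 1737 + 281.5 = 2018.5 km = 2.0185×10⁶ m.
r_a = 1737 + 1887 = 3624.0 km = 3.6240×10⁶ m.
Semi-major axis a = (r_p + r_a)/2 = 2821.2 km = 2.821×10⁶ m.
Vis-viva: v² = μ(2/r − 1/a) = 4.904×10¹² × (5.519×10⁻⁷ − 3.545×10⁻⁷) = 9.682×10⁵ m²/s².
v = 984.0 m/s = 0.984 km/s.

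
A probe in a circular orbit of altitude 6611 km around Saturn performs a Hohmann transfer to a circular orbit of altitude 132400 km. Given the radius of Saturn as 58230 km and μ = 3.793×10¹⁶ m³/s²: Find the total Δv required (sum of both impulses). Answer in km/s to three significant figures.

r₁ = 58230 + 6611 = 64841 km = 6.4841×10⁷ m.
r₂ = 58230 + 132400 = 190630 km = 1.9063×10⁸ m.
Transfer ellipse a_t = (r₁ + r₂)/2 = 1.277×10⁸ m.
At r₁: circular v_c1 = √(μ/r₁) = 24190 m/s; transfer-perikrone v_p = √[μ(2/r₁ − 1/a_t)] = 29550 m/s.
Δv₁ = v_p − v_c1 = 5360 m/s.
At r₂: circular v_c2 = √(μ/r₂) = 14110 m/s; transfer-apokrone v_a = √[μ(2/r₂ − 1/a_t)] = 10050 m/s.
Δv₂ = v_c2 − v_a = 4056 m/s.
Total Δv = Δv₁ + Δv₂ = 9416 m/s = 9.416 km/s.

Δv_total ≈ 9.42 km/s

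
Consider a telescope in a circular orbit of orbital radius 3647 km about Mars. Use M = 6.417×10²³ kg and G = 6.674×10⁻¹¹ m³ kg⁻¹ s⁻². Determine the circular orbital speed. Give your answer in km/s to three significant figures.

μ = GM = 6.674×10⁻¹¹ × 6.417×10²³ = 4.283×10¹³ m³/s².
r = 3647 km = 3.647×10⁶ m.
For a circular orbit v = √(μ/r) = √(4.283×10¹³ / 3.647×10⁶) = √(1.174×10⁷) = 3427 m/s.
That is 3.427 km/s.

v ≈ 3.43 km/s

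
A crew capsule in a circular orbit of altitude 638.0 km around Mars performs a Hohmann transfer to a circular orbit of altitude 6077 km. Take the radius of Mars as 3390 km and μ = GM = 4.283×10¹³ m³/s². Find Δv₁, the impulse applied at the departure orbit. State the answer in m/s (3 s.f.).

Δv ≈ 602 m/s

r₁ = 3390 + 638.0 = 4028.0 km = 4.0280×10⁶ m.
r₂ = 3390 + 6077 = 9467.0 km = 9.4670×10⁶ m.
Transfer ellipse a_t = (r₁ + r₂)/2 = 6.748×10⁶ m.
At r₁: circular v_c1 = √(μ/r₁) = 3261 m/s; transfer-periapsis v_p = √[μ(2/r₁ − 1/a_t)] = 3862 m/s.
Δv₁ = v_p − v_c1 = 601.6 m/s.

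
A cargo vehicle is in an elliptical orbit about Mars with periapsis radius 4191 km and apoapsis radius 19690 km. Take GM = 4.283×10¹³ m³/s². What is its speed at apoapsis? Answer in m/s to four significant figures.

Semi-major axis a = (r_p + r_a)/2 = 11940 km = 1.194×10⁷ m.
Vis-viva: v² = μ(2/r − 1/a) = 4.283×10¹³ × (1.016×10⁻⁷ − 8.375×10⁻⁸) = 7.635×10⁵ m²/s².
v = 873.8 m/s.

v ≈ 873.8 m/s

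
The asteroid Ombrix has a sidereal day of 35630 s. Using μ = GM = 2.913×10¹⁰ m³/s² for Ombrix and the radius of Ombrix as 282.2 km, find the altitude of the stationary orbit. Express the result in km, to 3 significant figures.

h_sync ≈ 696 km

A synchronous orbit has period T, so by Kepler's third law a = (μT²/4π²)^(1/3).
μT²/4π² = 2.913×10¹⁰ × (3.563×10⁴)² / 39.48 = 9.367×10¹⁷ m³.
a = 9.784×10⁵ m = 978.45 km.
Altitude h = a − R = 978.45 − 282.2 = 696.25 km.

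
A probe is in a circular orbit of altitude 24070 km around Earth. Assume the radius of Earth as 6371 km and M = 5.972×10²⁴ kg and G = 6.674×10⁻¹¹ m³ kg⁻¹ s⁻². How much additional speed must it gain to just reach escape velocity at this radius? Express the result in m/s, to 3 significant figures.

Δv ≈ 1500 m/s

μ = GM = 6.674×10⁻¹¹ × 5.972×10²⁴ = 3.986×10¹⁴ m³/s².
r = 6371 + 24070 = 30441 km = 3.0441×10⁷ m.
Circular speed v_c = √(μ/r) = 3618 m/s.
Escape speed v_esc = √(2μ/r) = √2 × v_c = 5117 m/s.
Δv = v_esc − v_c = 1499 m/s.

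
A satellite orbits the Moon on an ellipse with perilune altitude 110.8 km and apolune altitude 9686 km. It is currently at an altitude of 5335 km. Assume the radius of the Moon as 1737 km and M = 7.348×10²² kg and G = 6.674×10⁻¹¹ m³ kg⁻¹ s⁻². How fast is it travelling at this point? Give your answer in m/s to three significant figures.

μ = GM = 6.674×10⁻¹¹ × 7.348×10²² = 4.904×10¹² m³/s².
r_p = 1737 + 110.8 = 1847.8 km = 1.8478×10⁶ m.
r_a = 1737 + 9686 = 11423 km = 1.1423×10⁷ m.
r = 1737 + 5335 = 7072.0 km = 7.072×10⁶ m.
Semi-major axis a = (r_p + r_a)/2 = 6635.4 km = 6.635×10⁶ m.
Vis-viva: v² = μ(2/r − 1/a) = 4.904×10¹² × (2.828×10⁻⁷ − 1.507×10⁻⁷) = 6.478×10⁵ m²/s².
v = 804.9 m/s.

v ≈ 805 m/s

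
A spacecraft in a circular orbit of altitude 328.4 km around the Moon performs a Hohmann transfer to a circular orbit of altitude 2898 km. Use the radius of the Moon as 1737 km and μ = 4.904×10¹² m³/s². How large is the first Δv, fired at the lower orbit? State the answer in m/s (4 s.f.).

Δv ≈ 271.5 m/s

r₁ = 1737 + 328.4 = 2065.4 km = 2.0654×10⁶ m.
r₂ = 1737 + 2898 = 4635.0 km = 4.6350×10⁶ m.
Transfer ellipse a_t = (r₁ + r₂)/2 = 3.350×10⁶ m.
At r₁: circular v_c1 = √(μ/r₁) = 1541 m/s; transfer-perilune v_p = √[μ(2/r₁ − 1/a_t)] = 1812 m/s.
Δv₁ = v_p − v_c1 = 271.5 m/s.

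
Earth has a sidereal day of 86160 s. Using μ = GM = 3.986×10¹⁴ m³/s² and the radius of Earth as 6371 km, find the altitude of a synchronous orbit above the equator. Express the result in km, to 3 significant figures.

A synchronous orbit has period T, so by Kepler's third law a = (μT²/4π²)^(1/3).
μT²/4π² = 3.986×10¹⁴ × (8.616×10⁴)² / 39.48 = 7.495×10²² m³.
a = 4.216×10⁷ m = 42163 km.
Altitude h = a − R = 42163 − 6371 = 35792 km.

h_sync ≈ 35800 km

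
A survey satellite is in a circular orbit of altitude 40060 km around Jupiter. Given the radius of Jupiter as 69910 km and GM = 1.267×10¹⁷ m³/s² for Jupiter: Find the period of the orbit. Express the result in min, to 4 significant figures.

T ≈ 339.3 min

r = 69910 + 40060 = 109970 km = 1.0997×10⁸ m.
Kepler's third law: T = 2π√(r³/μ) = 2π√((1.100×10⁸)³ / 1.267×10¹⁷).
r³/μ = 1.050×10⁷ s², so T = 2π × 3.240×10³ = 2.036×10⁴ s.
Converting: 2.036×10⁴ s ÷ 60.00 = 339.3 min.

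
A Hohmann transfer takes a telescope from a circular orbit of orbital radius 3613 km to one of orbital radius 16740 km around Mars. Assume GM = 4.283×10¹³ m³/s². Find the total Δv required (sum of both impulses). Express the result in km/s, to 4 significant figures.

Δv_total ≈ 1.619 km/s

r₁ = 3613 km = 3.613×10⁶ m.
r₂ = 16740 km = 1.674×10⁷ m.
Transfer ellipse a_t = (r₁ + r₂)/2 = 1.018×10⁷ m.
At r₁: circular v_c1 = √(μ/r₁) = 3443 m/s; transfer-periapsis v_p = √[μ(2/r₁ − 1/a_t)] = 4416 m/s.
Δv₁ = v_p − v_c1 = 972.9 m/s.
At r₂: circular v_c2 = √(μ/r₂) = 1600 m/s; transfer-apoapsis v_a = √[μ(2/r₂ − 1/a_t)] = 953.1 m/s.
Δv₂ = v_c2 − v_a = 646.5 m/s.
Total Δv = Δv₁ + Δv₂ = 1619 m/s = 1.619 km/s.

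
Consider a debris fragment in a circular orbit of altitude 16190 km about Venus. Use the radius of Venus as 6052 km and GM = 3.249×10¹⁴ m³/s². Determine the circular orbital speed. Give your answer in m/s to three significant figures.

v ≈ 3820 m/s

r = 6052 + 16190 = 22242 km = 2.2242×10⁷ m.
For a circular orbit v = √(μ/r) = √(3.249×10¹⁴ / 2.224×10⁷) = √(1.461×10⁷) = 3822 m/s.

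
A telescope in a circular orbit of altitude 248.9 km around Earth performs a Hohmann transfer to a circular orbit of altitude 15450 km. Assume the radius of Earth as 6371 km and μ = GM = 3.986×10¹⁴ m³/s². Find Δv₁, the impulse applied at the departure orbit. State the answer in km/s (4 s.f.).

r₁ = 6371 + 248.9 = 6619.9 km = 6.6199×10⁶ m.
r₂ = 6371 + 15450 = 21821 km = 2.1821×10⁷ m.
Transfer ellipse a_t = (r₁ + r₂)/2 = 1.422×10⁷ m.
At r₁: circular v_c1 = √(μ/r₁) = 7760 m/s; transfer-perigee v_p = √[μ(2/r₁ − 1/a_t)] = 9612 m/s.
Δv₁ = v_p − v_c1 = 1853 m/s.
= 1.853 km/s.

Δv ≈ 1.853 km/s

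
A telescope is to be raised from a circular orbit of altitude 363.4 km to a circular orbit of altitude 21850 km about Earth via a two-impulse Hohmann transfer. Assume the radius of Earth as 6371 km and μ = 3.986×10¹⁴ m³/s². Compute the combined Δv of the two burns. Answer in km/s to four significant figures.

Δv_total ≈ 3.508 km/s

r₁ = 6371 + 363.4 = 6734.4 km = 6.7344×10⁶ m.
r₂ = 6371 + 21850 = 28221 km = 2.8221×10⁷ m.
Transfer ellipse a_t = (r₁ + r₂)/2 = 1.748×10⁷ m.
At r₁: circular v_c1 = √(μ/r₁) = 7693 m/s; transfer-perigee v_p = √[μ(2/r₁ − 1/a_t)] = 9776 m/s.
Δv₁ = v_p − v_c1 = 2083 m/s.
At r₂: circular v_c2 = √(μ/r₂) = 3758 m/s; transfer-apogee v_a = √[μ(2/r₂ − 1/a_t)] = 2333 m/s.
Δv₂ = v_c2 − v_a = 1425 m/s.
Total Δv = Δv₁ + Δv₂ = 3508 m/s = 3.508 km/s.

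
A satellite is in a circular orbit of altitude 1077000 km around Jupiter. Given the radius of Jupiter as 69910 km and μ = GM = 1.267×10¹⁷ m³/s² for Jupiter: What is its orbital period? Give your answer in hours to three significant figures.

r = 69910 + 1077000 = 1146900 km = 1.1469×10⁹ m.
Kepler's third law: T = 2π√(r³/μ) = 2π√((1.147×10⁹)³ / 1.267×10¹⁷).
r³/μ = 1.191×10¹⁰ s², so T = 2π × 1.091×10⁵ = 6.856×10⁵ s.
Converting: 6.856×10⁵ s ÷ 3600 = 190.5 hours.

T ≈ 190 hours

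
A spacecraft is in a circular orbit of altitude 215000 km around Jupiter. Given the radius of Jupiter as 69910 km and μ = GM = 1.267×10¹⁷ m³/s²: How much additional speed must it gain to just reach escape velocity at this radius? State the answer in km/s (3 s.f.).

Δv ≈ 8.73 km/s

r = 69910 + 215000 = 284910 km = 2.8491×10⁸ m.
Circular speed v_c = √(μ/r) = 21090 m/s.
Escape speed v_esc = √(2μ/r) = √2 × v_c = 29820 m/s.
Δv = v_esc − v_c = 8735 m/s = 8.735 km/s.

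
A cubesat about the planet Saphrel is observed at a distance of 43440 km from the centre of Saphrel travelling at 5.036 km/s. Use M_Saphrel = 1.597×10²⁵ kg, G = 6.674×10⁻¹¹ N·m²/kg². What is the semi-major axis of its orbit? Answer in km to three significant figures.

a ≈ 45000 km

μ = GM = 6.674×10⁻¹¹ × 1.597×10²⁵ = 1.066×10¹⁵ m³/s².
r = 4.344×10⁷ m.
Vis-viva rearranged: 1/a = 2/r − v²/μ = 4.604×10⁻⁸ − 2.379×10⁻⁸ = 2.225×10⁻⁸ m⁻¹.
a = 4.495×10⁷ m = 44952 km.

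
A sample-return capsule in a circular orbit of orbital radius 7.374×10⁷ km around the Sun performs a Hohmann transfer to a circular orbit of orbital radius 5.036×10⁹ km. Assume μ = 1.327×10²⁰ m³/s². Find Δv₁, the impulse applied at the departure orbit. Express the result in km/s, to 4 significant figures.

Δv ≈ 17.14 km/s

r₁ = 7.374×10⁷ km = 7.374×10¹⁰ m.
r₂ = 5.036×10⁹ km = 5.036×10¹² m.
Transfer ellipse a_t = (r₁ + r₂)/2 = 2.555×10¹² m.
At r₁: circular v_c1 = √(μ/r₁) = 42420 m/s; transfer-perihelion v_p = √[μ(2/r₁ − 1/a_t)] = 59560 m/s.
Δv₁ = v_p − v_c1 = 17140 m/s.
= 17.14 km/s.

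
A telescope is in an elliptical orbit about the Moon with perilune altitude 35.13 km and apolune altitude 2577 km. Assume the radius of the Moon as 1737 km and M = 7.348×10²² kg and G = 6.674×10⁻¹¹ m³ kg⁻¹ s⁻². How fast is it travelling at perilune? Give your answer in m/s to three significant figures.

μ = GM = 6.674×10⁻¹¹ × 7.348×10²² = 4.904×10¹² m³/s².
r_p = 1737 + 35.13 = 1772.1 km = 1.7721×10⁶ m.
r_a = 1737 + 2577 = 4314.0 km = 4.3140×10⁶ m.
Semi-major axis a = (r_p + r_a)/2 = 3043.1 km = 3.043×10⁶ m.
Vis-viva: v² = μ(2/r − 1/a) = 4.904×10¹² × (1.129×10⁻⁶ − 3.286×10⁻⁷) = 3.923×10⁶ m²/s².
v = 1981 m/s.

v ≈ 1980 m/s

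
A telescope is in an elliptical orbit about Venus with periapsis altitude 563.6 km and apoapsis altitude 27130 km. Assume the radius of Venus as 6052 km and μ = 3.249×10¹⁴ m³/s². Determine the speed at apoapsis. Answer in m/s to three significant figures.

r_p = 6052 + 563.6 = 6615.6 km = 6.6156×10⁶ m.
r_a = 6052 + 27130 = 33182 km = 3.3182×10⁷ m.
Semi-major axis a = (r_p + r_a)/2 = 19899 km = 1.990×10⁷ m.
Vis-viva: v² = μ(2/r − 1/a) = 3.249×10¹⁴ × (6.027×10⁻⁸ − 5.025×10⁻⁸) = 3.255×10⁶ m²/s².
v = 1804 m/s.

v ≈ 1800 m/s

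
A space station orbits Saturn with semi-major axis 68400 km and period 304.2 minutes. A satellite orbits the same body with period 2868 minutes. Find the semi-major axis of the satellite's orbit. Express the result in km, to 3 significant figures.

Kepler's third law: a³ ∝ T², so a₂ = a₁ (T₂/T₁)^(2/3).
T₂/T₁ = 9.428, (T₂/T₁)^(2/3) = 4.463.
a₂ = 68400 × 4.463 = 3.053×10⁵ km.

a₂ ≈ 3.05×10⁵ km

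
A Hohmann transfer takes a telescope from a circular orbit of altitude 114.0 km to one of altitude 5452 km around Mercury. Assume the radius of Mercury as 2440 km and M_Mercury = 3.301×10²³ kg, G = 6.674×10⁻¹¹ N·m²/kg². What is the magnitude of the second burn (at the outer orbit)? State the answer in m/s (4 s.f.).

Δv ≈ 502.4 m/s

μ = GM = 6.674×10⁻¹¹ × 3.301×10²³ = 2.203×10¹³ m³/s².
r₁ = 2440 + 114.0 = 2554.0 km = 2.5540×10⁶ m.
r₂ = 2440 + 5452 = 7892.0 km = 7.8920×10⁶ m.
Transfer ellipse a_t = (r₁ + r₂)/2 = 5.223×10⁶ m.
At r₁: circular v_c1 = √(μ/r₁) = 2937 m/s; transfer-periherm v_p = √[μ(2/r₁ − 1/a_t)] = 3610 m/s.
At r₂: circular v_c2 = √(μ/r₂) = 1671 m/s; transfer-apoherm v_a = √[μ(2/r₂ − 1/a_t)] = 1168 m/s.
Δv₂ = v_c2 − v_a = 502.4 m/s.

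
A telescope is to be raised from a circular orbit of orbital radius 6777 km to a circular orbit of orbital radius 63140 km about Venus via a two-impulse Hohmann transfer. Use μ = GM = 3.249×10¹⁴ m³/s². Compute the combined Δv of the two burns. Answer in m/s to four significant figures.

Δv_total ≈ 3651 m/s

r₁ = 6777 km = 6.777×10⁶ m.
r₂ = 63140 km = 6.314×10⁷ m.
Transfer ellipse a_t = (r₁ + r₂)/2 = 3.496×10⁷ m.
At r₁: circular v_c1 = √(μ/r₁) = 6924 m/s; transfer-periapsis v_p = √[μ(2/r₁ − 1/a_t)] = 9305 m/s.
Δv₁ = v_p − v_c1 = 2381 m/s.
At r₂: circular v_c2 = √(μ/r₂) = 2268 m/s; transfer-apoapsis v_a = √[μ(2/r₂ − 1/a_t)] = 998.8 m/s.
Δv₂ = v_c2 − v_a = 1270 m/s.
Total Δv = Δv₁ + Δv₂ = 3651 m/s.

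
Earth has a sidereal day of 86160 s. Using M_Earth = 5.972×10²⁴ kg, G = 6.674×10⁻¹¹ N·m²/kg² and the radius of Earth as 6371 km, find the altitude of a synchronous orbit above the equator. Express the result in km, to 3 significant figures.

h_sync ≈ 35800 km

μ = GM = 6.674×10⁻¹¹ × 5.972×10²⁴ = 3.986×10¹⁴ m³/s².
A synchronous orbit has period T, so by Kepler's third law a = (μT²/4π²)^(1/3).
μT²/4π² = 3.986×10¹⁴ × (8.616×10⁴)² / 39.48 = 7.495×10²² m³.
a = 4.216×10⁷ m = 42162 km.
Altitude h = a − R = 42162 − 6371 = 35791 km.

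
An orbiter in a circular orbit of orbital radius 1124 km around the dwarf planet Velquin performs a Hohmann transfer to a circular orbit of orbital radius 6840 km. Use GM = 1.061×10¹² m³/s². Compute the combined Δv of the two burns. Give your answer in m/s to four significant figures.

r₁ = 1124 km = 1.124×10⁶ m.
r₂ = 6840 km = 6.840×10⁶ m.
Transfer ellipse a_t = (r₁ + r₂)/2 = 3.982×10⁶ m.
At r₁: circular v_c1 = √(μ/r₁) = 971.6 m/s; transfer-periapsis v_p = √[μ(2/r₁ − 1/a_t)] = 1273 m/s.
Δv₁ = v_p − v_c1 = 301.8 m/s.
At r₂: circular v_c2 = √(μ/r₂) = 393.8 m/s; transfer-apoapsis v_a = √[μ(2/r₂ − 1/a_t)] = 209.2 m/s.
Δv₂ = v_c2 − v_a = 184.6 m/s.
Total Δv = Δv₁ + Δv₂ = 486.4 m/s.

Δv_total ≈ 486.4 m/s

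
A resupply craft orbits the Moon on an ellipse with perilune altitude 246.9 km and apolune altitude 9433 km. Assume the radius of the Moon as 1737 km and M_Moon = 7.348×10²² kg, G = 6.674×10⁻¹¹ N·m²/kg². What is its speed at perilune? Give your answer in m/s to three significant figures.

μ = GM = 6.674×10⁻¹¹ × 7.348×10²² = 4.904×10¹² m³/s².
r_p = 1737 + 246.9 = 1983.9 km = 1.9839×10⁶ m.
r_a = 1737 + 9433 = 11170 km = 1.1170×10⁷ m.
Semi-major axis a = (r_p + r_a)/2 = 6576.9 km = 6.577×10⁶ m.
Vis-viva: v² = μ(2/r − 1/a) = 4.904×10¹² × (1.008×10⁻⁶ − 1.520×10⁻⁷) = 4.198×10⁶ m²/s².
v = 2049 m/s.

v ≈ 2050 m/s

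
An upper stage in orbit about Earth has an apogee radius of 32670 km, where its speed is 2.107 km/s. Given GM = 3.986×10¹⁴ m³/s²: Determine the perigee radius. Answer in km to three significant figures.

perigee radius ≈ 7270 km

r_a = 3.267×10⁷ m.
Specific energy ε = v²/2 − μ/r = -9.981×10⁶ J/kg, so a = −μ/(2ε) = 1.997×10⁷ m.
The apsides satisfy r_p + r_a = 2a, so the perigee radius is 2a − r_a = 7.266×10⁶ m = 7265.6 km.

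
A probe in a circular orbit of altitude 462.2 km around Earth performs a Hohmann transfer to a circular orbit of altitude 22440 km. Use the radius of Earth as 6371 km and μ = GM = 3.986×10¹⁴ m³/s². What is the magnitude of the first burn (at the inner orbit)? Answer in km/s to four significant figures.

r₁ = 6371 + 462.2 = 6833.2 km = 6.8332×10⁶ m.
r₂ = 6371 + 22440 = 28811 km = 2.8811×10⁷ m.
Transfer ellipse a_t = (r₁ + r₂)/2 = 1.782×10⁷ m.
At r₁: circular v_c1 = √(μ/r₁) = 7638 m/s; transfer-perigee v_p = √[μ(2/r₁ − 1/a_t)] = 9711 m/s.
Δv₁ = v_p − v_c1 = 2073 m/s.
= 2.073 km/s.

Δv ≈ 2.073 km/s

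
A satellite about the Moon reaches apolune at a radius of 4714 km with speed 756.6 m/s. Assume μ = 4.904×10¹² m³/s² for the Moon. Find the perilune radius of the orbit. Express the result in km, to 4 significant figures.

perilune radius ≈ 1789 km

r_a = 4.714×10⁶ m.
Specific energy ε = v²/2 − μ/r = -7.541×10⁵ J/kg, so a = −μ/(2ε) = 3.252×10⁶ m.
The apsides satisfy r_p + r_a = 2a, so the perilune radius is 2a − r_a = 1.789×10⁶ m = 1789.3 km.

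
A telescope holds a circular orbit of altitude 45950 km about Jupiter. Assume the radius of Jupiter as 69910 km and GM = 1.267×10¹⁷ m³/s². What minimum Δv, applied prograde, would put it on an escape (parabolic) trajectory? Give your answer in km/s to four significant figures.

Δv ≈ 13.70 km/s

r = 69910 + 45950 = 115860 km = 1.1586×10⁸ m.
Circular speed v_c = √(μ/r) = 33070 m/s.
Escape speed v_esc = √(2μ/r) = √2 × v_c = 46770 m/s.
Δv = v_esc − v_c = 13700 m/s = 13.70 km/s.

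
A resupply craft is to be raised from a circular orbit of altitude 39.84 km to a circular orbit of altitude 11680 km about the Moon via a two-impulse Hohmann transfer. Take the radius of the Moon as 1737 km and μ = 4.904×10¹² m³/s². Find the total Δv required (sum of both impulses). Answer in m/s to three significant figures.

Δv_total ≈ 859 m/s

r₁ = 1737 + 39.84 = 1776.8 km = 1.7768×10⁶ m.
r₂ = 1737 + 11680 = 13417 km = 1.3417×10⁷ m.
Transfer ellipse a_t = (r₁ + r₂)/2 = 7.597×10⁶ m.
At r₁: circular v_c1 = √(μ/r₁) = 1661 m/s; transfer-perilune v_p = √[μ(2/r₁ − 1/a_t)] = 2208 m/s.
Δv₁ = v_p − v_c1 = 546.5 m/s.
At r₂: circular v_c2 = √(μ/r₂) = 604.6 m/s; transfer-apolune v_a = √[μ(2/r₂ − 1/a_t)] = 292.4 m/s.
Δv₂ = v_c2 − v_a = 312.2 m/s.
Total Δv = Δv₁ + Δv₂ = 858.7 m/s.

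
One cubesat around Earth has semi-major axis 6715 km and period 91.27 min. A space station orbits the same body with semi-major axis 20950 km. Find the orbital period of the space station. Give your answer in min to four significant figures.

T₂ ≈ 503.0 min

Kepler's third law: T² ∝ a³, so T₂ = T₁ (a₂/a₁)^(3/2).
a₂/a₁ = 3.120, (a₂/a₁)^(3/2) = 5.511.
T₂ = 91.27 × 5.511 = 503.0 min.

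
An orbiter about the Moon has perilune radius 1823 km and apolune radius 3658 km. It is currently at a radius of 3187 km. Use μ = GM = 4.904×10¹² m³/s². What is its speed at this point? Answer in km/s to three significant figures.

v ≈ 1.13 km/s

Semi-major axis a = (r_p + r_a)/2 = 2740.5 km = 2.740×10⁶ m.
Vis-viva: v² = μ(2/r − 1/a) = 4.904×10¹² × (6.275×10⁻⁷ − 3.649×10⁻⁷) = 1.288×10⁶ m²/s².
v = 1135 m/s = 1.135 km/s.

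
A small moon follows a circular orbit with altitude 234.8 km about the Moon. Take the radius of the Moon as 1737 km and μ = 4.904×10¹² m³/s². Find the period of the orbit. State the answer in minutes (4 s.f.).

T ≈ 130.9 minutes

r = 1737 + 234.8 = 1971.8 km = 1.9718×10⁶ m.
Kepler's third law: T = 2π√(r³/μ) = 2π√((1.972×10⁶)³ / 4.904×10¹²).
r³/μ = 1.563×10⁶ s², so T = 2π × 1.250×10³ = 7.856×10³ s.
Converting: 7.856×10³ s ÷ 60.00 = 130.9 minutes.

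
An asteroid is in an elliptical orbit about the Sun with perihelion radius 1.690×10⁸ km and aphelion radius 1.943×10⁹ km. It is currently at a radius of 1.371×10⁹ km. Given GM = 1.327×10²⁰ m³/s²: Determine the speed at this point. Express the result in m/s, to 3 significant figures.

Semi-major axis a = (r_p + r_a)/2 = 1.0560×10⁹ km = 1.056×10¹² m.
Vis-viva: v² = μ(2/r − 1/a) = 1.327×10²⁰ × (1.459×10⁻¹² − 9.470×10⁻¹³) = 6.792×10⁷ m²/s².
v = 8241 m/s.

v ≈ 8240 m/s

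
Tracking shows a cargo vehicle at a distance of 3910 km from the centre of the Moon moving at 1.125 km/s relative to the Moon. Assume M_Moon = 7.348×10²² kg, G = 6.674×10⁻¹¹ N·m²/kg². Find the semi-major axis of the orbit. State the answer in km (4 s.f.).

a ≈ 3946 km

μ = GM = 6.674×10⁻¹¹ × 7.348×10²² = 4.904×10¹² m³/s².
r = 3.910×10⁶ m.
Vis-viva rearranged: 1/a = 2/r − v²/μ = 5.115×10⁻⁷ − 2.581×10⁻⁷ = 2.534×10⁻⁷ m⁻¹.
a = 3.946×10⁶ m = 3945.8 km.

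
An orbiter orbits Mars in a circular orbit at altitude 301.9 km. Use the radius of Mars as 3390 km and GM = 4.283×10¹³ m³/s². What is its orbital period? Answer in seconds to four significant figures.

T ≈ 6811 seconds

r = 3390 + 301.9 = 3691.9 km = 3.6919×10⁶ m.
Kepler's third law: T = 2π√(r³/μ) = 2π√((3.692×10⁶)³ / 4.283×10¹³).
r³/μ = 1.175×10⁶ s², so T = 2π × 1.084×10³ = 6.811×10³ s.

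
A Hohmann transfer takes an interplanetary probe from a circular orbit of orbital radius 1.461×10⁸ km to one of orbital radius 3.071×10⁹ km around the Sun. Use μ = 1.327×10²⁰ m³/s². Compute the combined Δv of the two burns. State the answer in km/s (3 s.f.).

r₁ = 1.461×10⁸ km = 1.461×10¹¹ m.
r₂ = 3.071×10⁹ km = 3.071×10¹² m.
Transfer ellipse a_t = (r₁ + r₂)/2 = 1.609×10¹² m.
At r₁: circular v_c1 = √(μ/r₁) = 30140 m/s; transfer-perihelion v_p = √[μ(2/r₁ − 1/a_t)] = 41640 m/s.
Δv₁ = v_p − v_c1 = 11500 m/s.
At r₂: circular v_c2 = √(μ/r₂) = 6573 m/s; transfer-aphelion v_a = √[μ(2/r₂ − 1/a_t)] = 1981 m/s.
Δv₂ = v_c2 − v_a = 4592 m/s.
Total Δv = Δv₁ + Δv₂ = 16100 m/s = 16.10 km/s.

Δv_total ≈ 16.1 km/s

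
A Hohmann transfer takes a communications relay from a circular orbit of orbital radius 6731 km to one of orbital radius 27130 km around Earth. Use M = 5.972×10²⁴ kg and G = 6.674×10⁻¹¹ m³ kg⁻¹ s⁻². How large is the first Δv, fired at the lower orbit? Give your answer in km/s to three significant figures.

μ = GM = 6.674×10⁻¹¹ × 5.972×10²⁴ = 3.986×10¹⁴ m³/s².
r₁ = 6731 km = 6.731×10⁶ m.
r₂ = 27130 km = 2.713×10⁷ m.
Transfer ellipse a_t = (r₁ + r₂)/2 = 1.693×10⁷ m.
At r₁: circular v_c1 = √(μ/r₁) = 7695 m/s; transfer-perigee v_p = √[μ(2/r₁ − 1/a_t)] = 9741 m/s.
Δv₁ = v_p − v_c1 = 2046 m/s.
= 2.046 km/s.

Δv ≈ 2.05 km/s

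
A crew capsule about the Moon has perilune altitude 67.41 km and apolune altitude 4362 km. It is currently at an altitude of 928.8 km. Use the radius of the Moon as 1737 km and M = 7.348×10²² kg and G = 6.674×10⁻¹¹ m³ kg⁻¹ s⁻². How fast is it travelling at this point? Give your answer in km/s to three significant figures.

v ≈ 1.56 km/s

μ = GM = 6.674×10⁻¹¹ × 7.348×10²² = 4.904×10¹² m³/s².
r_p = 1737 + 67.41 = 1804.4 km = 1.8044×10⁶ m.
r_a = 1737 + 4362 = 6099.0 km = 6.0990×10⁶ m.
r = 1737 + 928.8 = 2665.8 km = 2.666×10⁶ m.
Semi-major axis a = (r_p + r_a)/2 = 3951.7 km = 3.952×10⁶ m.
Vis-viva: v² = μ(2/r − 1/a) = 4.904×10¹² × (7.502×10⁻⁷ − 2.531×10⁻⁷) = 2.438×10⁶ m²/s².
v = 1561 m/s = 1.561 km/s.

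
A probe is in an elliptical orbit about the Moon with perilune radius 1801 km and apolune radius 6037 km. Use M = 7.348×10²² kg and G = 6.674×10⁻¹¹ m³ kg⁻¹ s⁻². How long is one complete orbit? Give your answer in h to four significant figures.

μ = GM = 6.674×10⁻¹¹ × 7.348×10²² = 4.904×10¹² m³/s².
Semi-major axis a = (r_p + r_a)/2 = (1801.0 + 6037.0)/2 = 3919.0 km = 3.919×10⁶ m.
By Kepler's third law T = 2π√(a³/μ) = 2π × 3.503×10³ = 2.201×10⁴ s.
= 6.115 h.

T ≈ 6.115 h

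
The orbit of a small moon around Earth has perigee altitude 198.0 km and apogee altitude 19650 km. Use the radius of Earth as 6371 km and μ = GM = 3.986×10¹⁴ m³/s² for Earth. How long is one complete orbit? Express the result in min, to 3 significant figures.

T ≈ 345 min

r_p = 6371 + 198.0 = 6569.0 km = 6.5690×10⁶ m.
r_a = 6371 + 19650 = 26021 km = 2.6021×10⁷ m.
Semi-major axis a = (r_p + r_a)/2 = (6569.0 + 26021)/2 = 16295 km = 1.630×10⁷ m.
By Kepler's third law T = 2π√(a³/μ) = 2π × 3.295×10³ = 2.070×10⁴ s.
= 345.0 min.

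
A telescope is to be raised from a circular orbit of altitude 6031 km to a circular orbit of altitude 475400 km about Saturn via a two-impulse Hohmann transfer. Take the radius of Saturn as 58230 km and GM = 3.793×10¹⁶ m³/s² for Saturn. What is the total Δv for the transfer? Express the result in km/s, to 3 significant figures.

Δv_total ≈ 12.7 km/s

r₁ = 58230 + 6031 = 64261 km = 6.4261×10⁷ m.
r₂ = 58230 + 475400 = 533630 km = 5.3363×10⁸ m.
Transfer ellipse a_t = (r₁ + r₂)/2 = 2.989×10⁸ m.
At r₁: circular v_c1 = √(μ/r₁) = 24300 m/s; transfer-perikrone v_p = √[μ(2/r₁ − 1/a_t)] = 32460 m/s.
Δv₁ = v_p − v_c1 = 8164 m/s.
At r₂: circular v_c2 = √(μ/r₂) = 8431 m/s; transfer-apokrone v_a = √[μ(2/r₂ − 1/a_t)] = 3909 m/s.
Δv₂ = v_c2 − v_a = 4522 m/s.
Total Δv = Δv₁ + Δv₂ = 12690 m/s = 12.69 km/s.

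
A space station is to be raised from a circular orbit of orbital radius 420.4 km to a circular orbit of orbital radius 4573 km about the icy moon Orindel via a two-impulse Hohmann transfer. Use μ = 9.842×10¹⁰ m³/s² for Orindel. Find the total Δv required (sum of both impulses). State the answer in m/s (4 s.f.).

r₁ = 420.4 km = 4.204×10⁵ m.
r₂ = 4573 km = 4.573×10⁶ m.
Transfer ellipse a_t = (r₁ + r₂)/2 = 2.497×10⁶ m.
At r₁: circular v_c1 = √(μ/r₁) = 483.8 m/s; transfer-periapsis v_p = √[μ(2/r₁ − 1/a_t)] = 654.8 m/s.
Δv₁ = v_p − v_c1 = 171.0 m/s.
At r₂: circular v_c2 = √(μ/r₂) = 146.7 m/s; transfer-apoapsis v_a = √[μ(2/r₂ − 1/a_t)] = 60.20 m/s.
Δv₂ = v_c2 − v_a = 86.50 m/s.
Total Δv = Δv₁ + Δv₂ = 257.5 m/s.

Δv_total ≈ 257.5 m/s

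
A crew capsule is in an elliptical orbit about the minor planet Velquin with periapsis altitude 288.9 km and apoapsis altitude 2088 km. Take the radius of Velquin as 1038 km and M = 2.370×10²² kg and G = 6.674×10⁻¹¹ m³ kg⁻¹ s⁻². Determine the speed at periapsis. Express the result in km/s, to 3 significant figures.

μ = GM = 6.674×10⁻¹¹ × 2.370×10²² = 1.582×10¹² m³/s².
r_p = 1038 + 288.9 = 1326.9 km = 1.3269×10⁶ m.
r_a = 1038 + 2088 = 3126.0 km = 3.1260×10⁶ m.
Semi-major axis a = (r_p + r_a)/2 = 2226.4 km = 2.226×10⁶ m.
Vis-viva: v² = μ(2/r − 1/a) = 1.582×10¹² × (1.507×10⁻⁶ − 4.491×10⁻⁷) = 1.674×10⁶ m²/s².
v = 1294 m/s = 1.294 km/s.

v ≈ 1.29 km/s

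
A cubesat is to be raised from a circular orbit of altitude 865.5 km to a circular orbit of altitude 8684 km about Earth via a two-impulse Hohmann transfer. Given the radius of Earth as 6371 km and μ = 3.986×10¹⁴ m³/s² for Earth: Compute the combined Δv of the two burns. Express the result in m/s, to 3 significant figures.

r₁ = 6371 + 865.5 = 7236.5 km = 7.2365×10⁶ m.
r₂ = 6371 + 8684 = 15055 km = 1.5055×10⁷ m.
Transfer ellipse a_t = (r₁ + r₂)/2 = 1.115×10⁷ m.
At r₁: circular v_c1 = √(μ/r₁) = 7422 m/s; transfer-perigee v_p = √[μ(2/r₁ − 1/a_t)] = 8626 m/s.
Δv₁ = v_p − v_c1 = 1204 m/s.
At r₂: circular v_c2 = √(μ/r₂) = 5146 m/s; transfer-apogee v_a = √[μ(2/r₂ − 1/a_t)] = 4146 m/s.
Δv₂ = v_c2 − v_a = 999.4 m/s.
Total Δv = Δv₁ + Δv₂ = 2203 m/s.

Δv_total ≈ 2200 m/s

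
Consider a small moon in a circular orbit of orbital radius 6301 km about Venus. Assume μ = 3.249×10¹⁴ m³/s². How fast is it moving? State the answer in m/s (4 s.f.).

v ≈ 7181 m/s

r = 6301 km = 6.301×10⁶ m.
For a circular orbit v = √(μ/r) = √(3.249×10¹⁴ / 6.301×10⁶) = √(5.156×10⁷) = 7181 m/s.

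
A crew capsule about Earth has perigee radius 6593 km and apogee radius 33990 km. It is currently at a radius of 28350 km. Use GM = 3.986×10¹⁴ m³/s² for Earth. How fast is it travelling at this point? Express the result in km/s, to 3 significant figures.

Semi-major axis a = (r_p + r_a)/2 = 20292 km = 2.029×10⁷ m.
Vis-viva: v² = μ(2/r − 1/a) = 3.986×10¹⁴ × (7.055×10⁻⁸ − 4.928×10⁻⁸) = 8.476×10⁶ m²/s².
v = 2911 m/s = 2.911 km/s.

v ≈ 2.91 km/s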